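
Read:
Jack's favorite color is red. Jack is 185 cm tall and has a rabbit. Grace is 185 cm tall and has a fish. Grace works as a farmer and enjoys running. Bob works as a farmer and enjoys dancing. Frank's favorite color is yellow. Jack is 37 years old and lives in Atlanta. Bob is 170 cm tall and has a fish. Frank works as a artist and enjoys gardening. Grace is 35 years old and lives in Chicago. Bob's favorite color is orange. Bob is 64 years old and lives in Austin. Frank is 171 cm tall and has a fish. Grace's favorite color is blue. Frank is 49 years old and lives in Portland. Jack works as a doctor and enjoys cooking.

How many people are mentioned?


People: Grace, Frank, Jack, Bob. Count = 4

4


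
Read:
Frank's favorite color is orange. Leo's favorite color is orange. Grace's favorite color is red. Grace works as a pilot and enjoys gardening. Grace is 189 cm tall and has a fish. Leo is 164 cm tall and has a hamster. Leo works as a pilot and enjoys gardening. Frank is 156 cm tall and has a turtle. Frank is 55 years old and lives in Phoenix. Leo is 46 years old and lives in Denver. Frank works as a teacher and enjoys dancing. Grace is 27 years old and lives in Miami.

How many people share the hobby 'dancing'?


Count: 1

1


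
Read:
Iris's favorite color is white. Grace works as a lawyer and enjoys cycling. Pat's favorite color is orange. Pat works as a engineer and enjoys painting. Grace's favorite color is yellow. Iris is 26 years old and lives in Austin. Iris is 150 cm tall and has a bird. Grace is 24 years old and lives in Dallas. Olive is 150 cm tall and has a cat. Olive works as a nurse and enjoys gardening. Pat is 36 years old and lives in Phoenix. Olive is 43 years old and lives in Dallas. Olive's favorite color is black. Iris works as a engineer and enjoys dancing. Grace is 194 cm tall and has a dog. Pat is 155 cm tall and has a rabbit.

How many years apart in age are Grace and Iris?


24 vs 26, diff = 2

2


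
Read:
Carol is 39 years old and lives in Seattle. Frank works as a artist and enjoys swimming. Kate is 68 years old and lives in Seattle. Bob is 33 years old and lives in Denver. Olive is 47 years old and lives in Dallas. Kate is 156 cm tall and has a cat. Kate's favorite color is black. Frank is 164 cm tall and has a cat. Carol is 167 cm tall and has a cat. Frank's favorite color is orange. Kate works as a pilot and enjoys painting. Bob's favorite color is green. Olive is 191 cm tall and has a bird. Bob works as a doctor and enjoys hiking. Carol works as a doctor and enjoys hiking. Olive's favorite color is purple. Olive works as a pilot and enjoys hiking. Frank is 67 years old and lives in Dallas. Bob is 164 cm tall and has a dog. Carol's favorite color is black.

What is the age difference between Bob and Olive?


|33 - 47| = 14

14


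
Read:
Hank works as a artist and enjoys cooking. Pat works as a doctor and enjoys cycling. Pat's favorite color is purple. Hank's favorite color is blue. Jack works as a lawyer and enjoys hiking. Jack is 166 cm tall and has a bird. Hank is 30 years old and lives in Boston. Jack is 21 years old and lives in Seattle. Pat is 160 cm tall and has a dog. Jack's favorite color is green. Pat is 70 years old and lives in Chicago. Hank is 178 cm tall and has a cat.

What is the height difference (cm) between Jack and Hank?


|166 - 178| = 12

12


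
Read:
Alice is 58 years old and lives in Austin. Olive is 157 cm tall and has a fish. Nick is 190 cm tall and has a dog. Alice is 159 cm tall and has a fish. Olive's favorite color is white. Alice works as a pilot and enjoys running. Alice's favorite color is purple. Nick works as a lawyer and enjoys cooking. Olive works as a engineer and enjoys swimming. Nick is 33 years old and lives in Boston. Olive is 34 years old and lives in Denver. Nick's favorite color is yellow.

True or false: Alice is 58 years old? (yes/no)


Alice is actually 58. yes

yes


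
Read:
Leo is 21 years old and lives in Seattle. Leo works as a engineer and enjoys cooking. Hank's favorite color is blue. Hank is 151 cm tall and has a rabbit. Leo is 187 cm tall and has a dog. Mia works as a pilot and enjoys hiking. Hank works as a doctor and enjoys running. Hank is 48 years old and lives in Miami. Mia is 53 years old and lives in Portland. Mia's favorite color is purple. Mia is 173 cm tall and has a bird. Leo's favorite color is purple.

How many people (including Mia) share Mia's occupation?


Mia is a pilot. Count = 1

1


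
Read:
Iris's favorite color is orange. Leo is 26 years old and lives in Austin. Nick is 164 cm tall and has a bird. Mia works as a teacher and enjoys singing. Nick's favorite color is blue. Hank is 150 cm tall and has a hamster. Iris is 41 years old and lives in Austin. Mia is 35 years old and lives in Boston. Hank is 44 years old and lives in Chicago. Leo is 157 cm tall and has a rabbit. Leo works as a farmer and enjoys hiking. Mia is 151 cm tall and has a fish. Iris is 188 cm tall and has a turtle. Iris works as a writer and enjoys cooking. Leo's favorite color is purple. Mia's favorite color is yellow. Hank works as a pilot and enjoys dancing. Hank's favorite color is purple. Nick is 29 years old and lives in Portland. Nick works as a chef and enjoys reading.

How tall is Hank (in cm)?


Hank is 150 cm tall

150


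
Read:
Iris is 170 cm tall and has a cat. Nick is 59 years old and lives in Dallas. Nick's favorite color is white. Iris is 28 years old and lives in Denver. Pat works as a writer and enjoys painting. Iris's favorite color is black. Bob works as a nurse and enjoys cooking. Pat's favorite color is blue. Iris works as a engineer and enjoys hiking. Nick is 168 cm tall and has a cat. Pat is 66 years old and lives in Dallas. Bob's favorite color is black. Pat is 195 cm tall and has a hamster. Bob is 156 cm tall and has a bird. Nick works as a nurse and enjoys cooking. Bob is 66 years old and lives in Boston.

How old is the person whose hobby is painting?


Person with hobby=painting is Pat, age 66

66


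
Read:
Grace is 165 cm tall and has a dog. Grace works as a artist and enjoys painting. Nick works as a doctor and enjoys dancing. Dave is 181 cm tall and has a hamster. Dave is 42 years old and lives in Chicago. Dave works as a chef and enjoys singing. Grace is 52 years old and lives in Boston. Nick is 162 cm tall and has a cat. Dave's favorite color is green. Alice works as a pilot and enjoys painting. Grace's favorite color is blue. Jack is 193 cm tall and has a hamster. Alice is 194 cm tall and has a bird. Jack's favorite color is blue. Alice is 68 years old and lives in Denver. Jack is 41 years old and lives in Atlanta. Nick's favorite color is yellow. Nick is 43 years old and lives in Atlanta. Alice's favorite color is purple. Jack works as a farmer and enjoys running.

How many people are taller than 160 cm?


Taller than 160: 5

5


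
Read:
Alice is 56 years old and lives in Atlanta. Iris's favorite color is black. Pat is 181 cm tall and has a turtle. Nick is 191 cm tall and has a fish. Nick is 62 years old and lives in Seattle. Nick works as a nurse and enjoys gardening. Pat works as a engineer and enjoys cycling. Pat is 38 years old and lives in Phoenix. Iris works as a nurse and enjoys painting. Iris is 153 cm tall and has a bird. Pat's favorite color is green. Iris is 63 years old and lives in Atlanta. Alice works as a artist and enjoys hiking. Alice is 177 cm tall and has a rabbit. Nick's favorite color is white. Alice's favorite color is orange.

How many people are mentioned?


People: Alice, Pat, Iris, Nick. Count = 4

4


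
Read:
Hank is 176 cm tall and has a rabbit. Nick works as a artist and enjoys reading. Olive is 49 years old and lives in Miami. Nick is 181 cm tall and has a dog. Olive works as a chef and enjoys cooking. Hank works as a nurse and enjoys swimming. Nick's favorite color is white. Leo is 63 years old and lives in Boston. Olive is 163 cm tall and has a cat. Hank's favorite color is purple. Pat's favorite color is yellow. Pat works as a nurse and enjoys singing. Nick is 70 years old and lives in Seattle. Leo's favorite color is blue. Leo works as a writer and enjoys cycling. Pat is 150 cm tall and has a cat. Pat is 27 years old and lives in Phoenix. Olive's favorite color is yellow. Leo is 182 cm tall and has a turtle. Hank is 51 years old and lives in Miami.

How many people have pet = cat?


Count: 2

2


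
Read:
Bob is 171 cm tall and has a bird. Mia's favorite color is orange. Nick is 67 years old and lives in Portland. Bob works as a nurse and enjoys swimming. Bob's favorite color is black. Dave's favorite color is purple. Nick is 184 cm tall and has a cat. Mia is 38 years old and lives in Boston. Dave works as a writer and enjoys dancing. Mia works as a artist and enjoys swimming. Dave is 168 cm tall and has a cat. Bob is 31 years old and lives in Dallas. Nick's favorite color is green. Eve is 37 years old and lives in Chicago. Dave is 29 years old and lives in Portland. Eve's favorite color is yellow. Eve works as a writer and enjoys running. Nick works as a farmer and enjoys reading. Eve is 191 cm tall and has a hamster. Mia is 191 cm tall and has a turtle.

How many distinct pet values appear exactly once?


Unique pet values: 3

3


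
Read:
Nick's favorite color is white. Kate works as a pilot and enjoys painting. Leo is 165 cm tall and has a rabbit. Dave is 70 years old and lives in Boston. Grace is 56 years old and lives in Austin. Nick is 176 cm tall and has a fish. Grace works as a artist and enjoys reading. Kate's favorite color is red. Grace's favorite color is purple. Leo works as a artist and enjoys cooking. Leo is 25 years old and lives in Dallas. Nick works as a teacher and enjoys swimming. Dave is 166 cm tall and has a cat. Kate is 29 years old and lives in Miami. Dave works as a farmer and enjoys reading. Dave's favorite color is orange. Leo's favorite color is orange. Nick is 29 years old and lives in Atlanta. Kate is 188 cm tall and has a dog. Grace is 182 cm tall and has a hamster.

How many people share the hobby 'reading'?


Count: 2

2


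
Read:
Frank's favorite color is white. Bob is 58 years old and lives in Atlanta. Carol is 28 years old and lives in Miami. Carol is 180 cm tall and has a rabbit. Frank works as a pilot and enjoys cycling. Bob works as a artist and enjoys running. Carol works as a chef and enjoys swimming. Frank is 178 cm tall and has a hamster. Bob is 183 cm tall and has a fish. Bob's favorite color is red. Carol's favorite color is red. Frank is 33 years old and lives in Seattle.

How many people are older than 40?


Filter: 1

1


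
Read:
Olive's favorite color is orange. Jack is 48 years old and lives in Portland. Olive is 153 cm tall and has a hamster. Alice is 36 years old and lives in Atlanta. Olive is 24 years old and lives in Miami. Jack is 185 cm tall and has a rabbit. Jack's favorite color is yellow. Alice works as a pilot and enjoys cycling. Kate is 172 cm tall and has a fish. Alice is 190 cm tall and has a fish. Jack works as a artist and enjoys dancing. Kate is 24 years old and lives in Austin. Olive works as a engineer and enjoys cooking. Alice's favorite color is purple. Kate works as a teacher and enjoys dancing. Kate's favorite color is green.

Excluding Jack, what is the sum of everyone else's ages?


Sum (excluding Jack): 84

84


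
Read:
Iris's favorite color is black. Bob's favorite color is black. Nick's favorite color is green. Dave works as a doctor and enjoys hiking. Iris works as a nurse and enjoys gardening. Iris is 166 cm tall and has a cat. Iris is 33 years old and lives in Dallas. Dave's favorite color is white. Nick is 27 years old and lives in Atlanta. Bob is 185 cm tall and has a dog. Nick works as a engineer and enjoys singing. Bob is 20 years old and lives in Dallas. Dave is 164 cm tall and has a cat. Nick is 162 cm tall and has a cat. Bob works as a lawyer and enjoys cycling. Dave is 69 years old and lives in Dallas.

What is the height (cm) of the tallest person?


Tallest: Bob at 185 cm

185


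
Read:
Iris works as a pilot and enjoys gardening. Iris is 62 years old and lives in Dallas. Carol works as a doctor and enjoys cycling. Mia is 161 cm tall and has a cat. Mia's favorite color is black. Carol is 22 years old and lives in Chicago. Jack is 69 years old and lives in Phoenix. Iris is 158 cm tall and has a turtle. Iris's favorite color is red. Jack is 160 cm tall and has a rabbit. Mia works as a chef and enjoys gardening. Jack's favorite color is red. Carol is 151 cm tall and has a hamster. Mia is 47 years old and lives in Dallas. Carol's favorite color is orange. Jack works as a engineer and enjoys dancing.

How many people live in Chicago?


Count in Chicago: 1

1


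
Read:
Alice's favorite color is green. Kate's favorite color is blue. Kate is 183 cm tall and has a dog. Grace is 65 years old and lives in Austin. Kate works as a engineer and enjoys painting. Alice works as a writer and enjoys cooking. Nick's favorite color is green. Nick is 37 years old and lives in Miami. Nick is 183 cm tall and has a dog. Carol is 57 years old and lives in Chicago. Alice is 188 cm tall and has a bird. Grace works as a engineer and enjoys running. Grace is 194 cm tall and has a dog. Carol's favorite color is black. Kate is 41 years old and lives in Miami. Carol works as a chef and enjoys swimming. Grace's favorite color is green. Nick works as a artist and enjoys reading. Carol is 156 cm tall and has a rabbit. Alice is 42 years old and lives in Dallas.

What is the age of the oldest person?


Oldest: Grace at 65

65


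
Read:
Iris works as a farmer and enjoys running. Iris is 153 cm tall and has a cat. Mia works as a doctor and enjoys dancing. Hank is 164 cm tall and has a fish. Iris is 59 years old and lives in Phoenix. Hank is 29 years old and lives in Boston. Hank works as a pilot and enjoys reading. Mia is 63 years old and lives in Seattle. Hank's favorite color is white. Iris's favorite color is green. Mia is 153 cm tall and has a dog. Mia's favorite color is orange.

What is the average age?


Sum=151, n=3, avg=50.33

50.33


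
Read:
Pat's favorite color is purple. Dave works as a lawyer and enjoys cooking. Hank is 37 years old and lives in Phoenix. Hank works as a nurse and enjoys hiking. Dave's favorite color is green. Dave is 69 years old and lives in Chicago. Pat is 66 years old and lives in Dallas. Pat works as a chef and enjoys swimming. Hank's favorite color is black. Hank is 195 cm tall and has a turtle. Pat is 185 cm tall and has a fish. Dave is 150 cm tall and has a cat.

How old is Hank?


Hank is 37 years old

37


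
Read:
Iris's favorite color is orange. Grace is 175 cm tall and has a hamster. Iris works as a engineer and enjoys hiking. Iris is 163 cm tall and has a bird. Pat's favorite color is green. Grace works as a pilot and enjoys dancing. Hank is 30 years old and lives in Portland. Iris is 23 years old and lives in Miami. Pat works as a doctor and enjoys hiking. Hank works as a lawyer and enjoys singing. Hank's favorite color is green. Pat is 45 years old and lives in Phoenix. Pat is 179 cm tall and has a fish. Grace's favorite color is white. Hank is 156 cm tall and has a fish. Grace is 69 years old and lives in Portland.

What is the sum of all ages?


23+69+45+30 = 167

167


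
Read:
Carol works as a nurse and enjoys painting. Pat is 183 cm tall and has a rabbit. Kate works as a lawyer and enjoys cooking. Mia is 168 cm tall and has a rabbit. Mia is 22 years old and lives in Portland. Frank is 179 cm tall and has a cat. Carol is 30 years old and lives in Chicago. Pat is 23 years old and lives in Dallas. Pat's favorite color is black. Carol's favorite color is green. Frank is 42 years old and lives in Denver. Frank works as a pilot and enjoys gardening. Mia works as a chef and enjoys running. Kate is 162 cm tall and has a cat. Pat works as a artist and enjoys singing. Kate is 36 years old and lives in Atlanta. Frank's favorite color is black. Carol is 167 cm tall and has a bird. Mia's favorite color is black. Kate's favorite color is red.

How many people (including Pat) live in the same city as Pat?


Pat lives in Dallas. Count = 1

1


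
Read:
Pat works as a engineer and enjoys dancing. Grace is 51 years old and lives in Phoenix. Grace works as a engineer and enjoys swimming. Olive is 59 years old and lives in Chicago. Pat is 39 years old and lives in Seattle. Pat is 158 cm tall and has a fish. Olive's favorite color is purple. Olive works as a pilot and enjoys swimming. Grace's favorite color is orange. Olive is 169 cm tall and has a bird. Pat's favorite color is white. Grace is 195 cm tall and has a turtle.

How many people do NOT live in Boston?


Not in Boston: 3

3


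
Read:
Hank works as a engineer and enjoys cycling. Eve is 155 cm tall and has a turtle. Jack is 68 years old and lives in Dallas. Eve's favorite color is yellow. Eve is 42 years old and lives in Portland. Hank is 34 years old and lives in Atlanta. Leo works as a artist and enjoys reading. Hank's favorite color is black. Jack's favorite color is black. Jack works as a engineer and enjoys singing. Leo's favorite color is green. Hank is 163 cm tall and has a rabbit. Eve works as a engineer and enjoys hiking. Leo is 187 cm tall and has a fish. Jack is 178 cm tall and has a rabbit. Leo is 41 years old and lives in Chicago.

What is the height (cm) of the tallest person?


Tallest: Leo at 187 cm

187


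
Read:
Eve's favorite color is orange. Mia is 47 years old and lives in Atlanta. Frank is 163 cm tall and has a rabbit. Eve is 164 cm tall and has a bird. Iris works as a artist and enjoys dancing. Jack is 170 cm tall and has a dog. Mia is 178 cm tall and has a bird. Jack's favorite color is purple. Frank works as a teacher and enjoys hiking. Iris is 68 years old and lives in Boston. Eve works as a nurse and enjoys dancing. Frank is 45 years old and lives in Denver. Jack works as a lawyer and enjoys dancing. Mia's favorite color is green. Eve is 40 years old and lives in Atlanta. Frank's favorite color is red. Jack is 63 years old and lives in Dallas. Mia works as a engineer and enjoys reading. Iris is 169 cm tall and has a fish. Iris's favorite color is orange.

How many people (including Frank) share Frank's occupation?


Frank is a teacher. Count = 1

1


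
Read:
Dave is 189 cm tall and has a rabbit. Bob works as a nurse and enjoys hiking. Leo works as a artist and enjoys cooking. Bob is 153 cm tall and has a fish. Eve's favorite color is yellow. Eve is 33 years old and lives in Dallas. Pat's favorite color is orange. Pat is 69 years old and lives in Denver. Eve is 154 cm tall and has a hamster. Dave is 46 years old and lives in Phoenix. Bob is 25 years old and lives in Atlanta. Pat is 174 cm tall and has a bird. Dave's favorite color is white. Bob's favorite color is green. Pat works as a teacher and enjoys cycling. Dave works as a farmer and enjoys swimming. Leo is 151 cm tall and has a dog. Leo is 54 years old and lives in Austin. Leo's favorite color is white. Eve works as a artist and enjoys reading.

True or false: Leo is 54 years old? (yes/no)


Leo is actually 54. yes

yes


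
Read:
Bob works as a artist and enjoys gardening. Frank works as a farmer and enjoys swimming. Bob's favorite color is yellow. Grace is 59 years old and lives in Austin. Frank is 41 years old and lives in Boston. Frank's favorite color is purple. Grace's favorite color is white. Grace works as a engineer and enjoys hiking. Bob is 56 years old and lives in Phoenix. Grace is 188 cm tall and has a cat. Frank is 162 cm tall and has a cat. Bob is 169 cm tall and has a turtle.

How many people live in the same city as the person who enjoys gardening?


Person with hobby gardening is Bob, city Phoenix. Count = 1

1


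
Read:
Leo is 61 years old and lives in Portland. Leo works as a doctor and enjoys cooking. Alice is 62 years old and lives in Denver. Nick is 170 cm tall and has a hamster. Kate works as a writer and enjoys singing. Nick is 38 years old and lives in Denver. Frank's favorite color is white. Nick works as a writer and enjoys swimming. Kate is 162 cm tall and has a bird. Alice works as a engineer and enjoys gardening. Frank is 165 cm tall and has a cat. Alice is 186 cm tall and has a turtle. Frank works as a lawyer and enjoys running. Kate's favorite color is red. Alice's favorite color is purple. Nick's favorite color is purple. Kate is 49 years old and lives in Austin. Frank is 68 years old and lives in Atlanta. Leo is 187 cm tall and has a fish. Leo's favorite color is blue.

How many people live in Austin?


Count in Austin: 1

1


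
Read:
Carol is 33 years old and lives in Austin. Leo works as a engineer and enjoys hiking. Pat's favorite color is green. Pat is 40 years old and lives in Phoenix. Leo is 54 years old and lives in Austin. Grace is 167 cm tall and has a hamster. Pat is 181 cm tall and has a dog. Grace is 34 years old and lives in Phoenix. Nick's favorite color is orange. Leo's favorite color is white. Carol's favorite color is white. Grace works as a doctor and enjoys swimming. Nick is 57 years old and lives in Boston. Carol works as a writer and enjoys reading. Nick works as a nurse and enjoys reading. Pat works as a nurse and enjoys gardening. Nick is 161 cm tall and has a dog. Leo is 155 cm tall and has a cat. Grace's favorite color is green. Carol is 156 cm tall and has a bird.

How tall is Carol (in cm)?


Carol is 156 cm tall

156


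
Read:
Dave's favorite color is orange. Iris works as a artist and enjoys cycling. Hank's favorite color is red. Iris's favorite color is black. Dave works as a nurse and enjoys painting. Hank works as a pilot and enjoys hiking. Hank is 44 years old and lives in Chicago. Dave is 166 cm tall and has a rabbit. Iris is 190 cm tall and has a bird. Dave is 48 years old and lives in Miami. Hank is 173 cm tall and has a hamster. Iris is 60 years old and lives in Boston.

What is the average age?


Sum=152, n=3, avg=50.67

50.67


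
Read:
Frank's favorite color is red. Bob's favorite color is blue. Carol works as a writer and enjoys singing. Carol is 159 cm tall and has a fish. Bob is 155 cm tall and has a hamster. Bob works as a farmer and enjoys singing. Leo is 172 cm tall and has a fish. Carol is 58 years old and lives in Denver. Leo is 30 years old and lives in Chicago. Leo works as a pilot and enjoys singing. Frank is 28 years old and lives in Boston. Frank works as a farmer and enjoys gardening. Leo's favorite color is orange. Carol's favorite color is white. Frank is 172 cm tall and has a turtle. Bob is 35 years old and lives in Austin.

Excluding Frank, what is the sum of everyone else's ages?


Sum (excluding Frank): 123

123


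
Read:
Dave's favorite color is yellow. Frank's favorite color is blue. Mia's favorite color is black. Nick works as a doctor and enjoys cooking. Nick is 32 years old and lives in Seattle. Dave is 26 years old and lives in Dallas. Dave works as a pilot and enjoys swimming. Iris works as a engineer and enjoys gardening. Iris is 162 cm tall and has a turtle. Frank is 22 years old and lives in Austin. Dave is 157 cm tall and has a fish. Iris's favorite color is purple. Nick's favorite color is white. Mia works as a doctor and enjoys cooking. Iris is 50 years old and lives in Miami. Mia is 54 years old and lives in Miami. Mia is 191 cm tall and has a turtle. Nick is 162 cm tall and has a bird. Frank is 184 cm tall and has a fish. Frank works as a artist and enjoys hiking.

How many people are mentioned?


People: Iris, Frank, Mia, Nick, Dave. Count = 5

5


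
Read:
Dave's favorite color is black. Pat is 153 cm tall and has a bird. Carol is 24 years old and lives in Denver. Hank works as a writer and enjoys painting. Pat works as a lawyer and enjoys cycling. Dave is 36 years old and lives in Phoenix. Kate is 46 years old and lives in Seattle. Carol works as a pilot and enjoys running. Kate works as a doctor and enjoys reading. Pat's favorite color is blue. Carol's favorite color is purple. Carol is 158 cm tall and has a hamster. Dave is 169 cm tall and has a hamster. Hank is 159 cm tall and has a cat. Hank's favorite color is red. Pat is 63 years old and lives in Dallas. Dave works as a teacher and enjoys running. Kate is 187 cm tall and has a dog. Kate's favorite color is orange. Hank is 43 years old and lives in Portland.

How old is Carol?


Carol is 24 years old

24


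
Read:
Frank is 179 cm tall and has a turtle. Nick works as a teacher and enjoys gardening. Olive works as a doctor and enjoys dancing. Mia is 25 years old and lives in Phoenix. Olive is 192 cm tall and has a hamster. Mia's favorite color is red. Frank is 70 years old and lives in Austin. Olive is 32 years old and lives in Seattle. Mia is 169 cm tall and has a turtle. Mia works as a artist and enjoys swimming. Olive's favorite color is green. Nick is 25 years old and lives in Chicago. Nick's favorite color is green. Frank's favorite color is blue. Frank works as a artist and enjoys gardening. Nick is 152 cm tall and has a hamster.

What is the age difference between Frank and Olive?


|70 - 32| = 38

38


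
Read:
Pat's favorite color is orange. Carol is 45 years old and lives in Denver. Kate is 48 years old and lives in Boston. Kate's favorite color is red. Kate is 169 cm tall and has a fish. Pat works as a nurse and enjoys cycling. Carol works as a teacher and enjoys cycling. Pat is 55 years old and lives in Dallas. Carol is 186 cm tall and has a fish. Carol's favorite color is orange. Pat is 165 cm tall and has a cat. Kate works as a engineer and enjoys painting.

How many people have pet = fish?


Count: 2

2


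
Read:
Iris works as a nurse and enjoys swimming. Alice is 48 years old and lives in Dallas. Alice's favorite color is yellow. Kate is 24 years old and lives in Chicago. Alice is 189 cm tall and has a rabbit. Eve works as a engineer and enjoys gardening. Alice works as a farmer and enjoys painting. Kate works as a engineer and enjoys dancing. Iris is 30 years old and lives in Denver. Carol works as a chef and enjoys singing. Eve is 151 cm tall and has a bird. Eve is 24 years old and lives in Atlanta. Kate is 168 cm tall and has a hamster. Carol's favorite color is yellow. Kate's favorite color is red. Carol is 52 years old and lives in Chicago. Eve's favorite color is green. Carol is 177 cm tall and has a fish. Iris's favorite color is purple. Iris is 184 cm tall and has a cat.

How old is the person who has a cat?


Person with cat is Iris, age 30

30


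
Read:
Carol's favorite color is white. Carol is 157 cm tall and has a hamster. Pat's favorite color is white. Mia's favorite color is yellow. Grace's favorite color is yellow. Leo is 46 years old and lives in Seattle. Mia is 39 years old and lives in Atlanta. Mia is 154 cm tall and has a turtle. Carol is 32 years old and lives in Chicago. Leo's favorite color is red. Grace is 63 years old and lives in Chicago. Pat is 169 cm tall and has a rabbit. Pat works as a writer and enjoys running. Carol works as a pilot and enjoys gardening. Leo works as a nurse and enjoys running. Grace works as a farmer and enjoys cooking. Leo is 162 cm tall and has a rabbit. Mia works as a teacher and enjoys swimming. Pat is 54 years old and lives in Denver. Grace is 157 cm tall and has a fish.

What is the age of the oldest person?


Oldest: Grace at 63

63


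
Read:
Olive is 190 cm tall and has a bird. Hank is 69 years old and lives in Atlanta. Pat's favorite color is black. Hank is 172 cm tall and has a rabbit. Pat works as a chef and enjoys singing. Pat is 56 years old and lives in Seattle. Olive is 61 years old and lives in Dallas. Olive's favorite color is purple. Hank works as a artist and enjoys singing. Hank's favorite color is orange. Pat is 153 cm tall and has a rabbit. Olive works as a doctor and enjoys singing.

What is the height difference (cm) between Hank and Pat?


|172 - 153| = 19

19


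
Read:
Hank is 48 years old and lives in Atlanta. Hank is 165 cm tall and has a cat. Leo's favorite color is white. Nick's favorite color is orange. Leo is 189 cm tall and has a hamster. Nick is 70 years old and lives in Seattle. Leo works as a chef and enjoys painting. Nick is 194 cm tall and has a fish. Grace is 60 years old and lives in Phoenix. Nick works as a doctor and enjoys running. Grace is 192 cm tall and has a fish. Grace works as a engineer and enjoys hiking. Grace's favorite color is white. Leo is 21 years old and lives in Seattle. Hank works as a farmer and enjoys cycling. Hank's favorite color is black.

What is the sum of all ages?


70+48+60+21 = 199

199


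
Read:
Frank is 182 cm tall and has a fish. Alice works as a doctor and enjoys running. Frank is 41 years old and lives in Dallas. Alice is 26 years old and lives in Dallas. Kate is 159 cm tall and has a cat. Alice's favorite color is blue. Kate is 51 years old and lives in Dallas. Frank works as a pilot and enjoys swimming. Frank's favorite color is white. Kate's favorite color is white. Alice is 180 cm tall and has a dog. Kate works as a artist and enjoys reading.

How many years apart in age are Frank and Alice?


41 vs 26, diff = 15

15


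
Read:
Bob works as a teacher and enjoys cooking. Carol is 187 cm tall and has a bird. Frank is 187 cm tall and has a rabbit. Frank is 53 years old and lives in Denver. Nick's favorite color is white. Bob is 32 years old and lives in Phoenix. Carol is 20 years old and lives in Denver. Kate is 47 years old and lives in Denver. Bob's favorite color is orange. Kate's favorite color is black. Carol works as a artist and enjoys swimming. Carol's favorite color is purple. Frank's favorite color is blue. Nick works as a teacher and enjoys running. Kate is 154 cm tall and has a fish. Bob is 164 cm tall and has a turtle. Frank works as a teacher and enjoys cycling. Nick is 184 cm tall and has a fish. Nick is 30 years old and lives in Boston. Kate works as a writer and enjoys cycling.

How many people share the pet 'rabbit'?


Count: 1

1


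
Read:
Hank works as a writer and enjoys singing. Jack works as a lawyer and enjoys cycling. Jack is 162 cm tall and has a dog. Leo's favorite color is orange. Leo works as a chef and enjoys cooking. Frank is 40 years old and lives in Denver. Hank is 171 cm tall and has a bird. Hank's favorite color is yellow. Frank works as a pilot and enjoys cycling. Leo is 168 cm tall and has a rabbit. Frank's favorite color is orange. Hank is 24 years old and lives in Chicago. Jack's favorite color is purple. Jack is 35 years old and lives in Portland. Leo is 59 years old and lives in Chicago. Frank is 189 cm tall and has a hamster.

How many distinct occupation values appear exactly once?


Unique occupation values: 4

4


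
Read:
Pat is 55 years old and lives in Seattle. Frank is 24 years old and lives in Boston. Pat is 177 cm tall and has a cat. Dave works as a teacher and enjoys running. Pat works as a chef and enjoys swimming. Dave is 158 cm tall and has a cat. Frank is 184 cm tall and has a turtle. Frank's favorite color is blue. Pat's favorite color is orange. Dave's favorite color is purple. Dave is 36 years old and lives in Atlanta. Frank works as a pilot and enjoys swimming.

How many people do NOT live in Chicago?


Not in Chicago: 3

3


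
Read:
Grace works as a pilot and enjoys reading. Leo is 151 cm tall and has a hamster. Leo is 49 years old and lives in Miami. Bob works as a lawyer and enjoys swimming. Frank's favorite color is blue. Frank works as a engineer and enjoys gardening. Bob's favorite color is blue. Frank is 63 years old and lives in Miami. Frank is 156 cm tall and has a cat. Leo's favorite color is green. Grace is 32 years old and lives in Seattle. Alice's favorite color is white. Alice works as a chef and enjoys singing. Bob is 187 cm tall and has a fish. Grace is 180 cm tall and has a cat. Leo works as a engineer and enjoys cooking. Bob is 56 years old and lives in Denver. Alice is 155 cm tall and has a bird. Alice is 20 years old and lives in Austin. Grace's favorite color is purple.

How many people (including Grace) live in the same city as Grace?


Grace lives in Seattle. Count = 1

1


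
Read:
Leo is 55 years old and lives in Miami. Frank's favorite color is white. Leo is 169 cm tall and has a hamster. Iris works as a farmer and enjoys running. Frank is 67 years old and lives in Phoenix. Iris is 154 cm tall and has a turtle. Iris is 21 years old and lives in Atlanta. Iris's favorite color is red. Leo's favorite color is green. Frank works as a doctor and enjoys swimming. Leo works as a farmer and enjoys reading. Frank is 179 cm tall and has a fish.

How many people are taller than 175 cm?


Taller than 175: 1

1


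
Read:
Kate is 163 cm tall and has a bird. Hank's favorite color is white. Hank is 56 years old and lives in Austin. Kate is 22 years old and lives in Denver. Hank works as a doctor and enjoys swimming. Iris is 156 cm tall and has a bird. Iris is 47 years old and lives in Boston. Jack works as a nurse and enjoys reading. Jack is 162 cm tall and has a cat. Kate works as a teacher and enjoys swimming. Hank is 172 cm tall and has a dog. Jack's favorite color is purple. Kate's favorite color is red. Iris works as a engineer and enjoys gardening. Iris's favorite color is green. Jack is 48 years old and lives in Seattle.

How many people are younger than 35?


Filter: 1

1


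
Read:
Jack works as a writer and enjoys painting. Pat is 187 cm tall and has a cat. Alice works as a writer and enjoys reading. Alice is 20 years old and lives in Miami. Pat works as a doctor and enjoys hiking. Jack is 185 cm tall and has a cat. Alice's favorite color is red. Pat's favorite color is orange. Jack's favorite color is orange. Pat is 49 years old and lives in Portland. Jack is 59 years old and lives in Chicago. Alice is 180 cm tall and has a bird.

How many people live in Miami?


Count in Miami: 1

1


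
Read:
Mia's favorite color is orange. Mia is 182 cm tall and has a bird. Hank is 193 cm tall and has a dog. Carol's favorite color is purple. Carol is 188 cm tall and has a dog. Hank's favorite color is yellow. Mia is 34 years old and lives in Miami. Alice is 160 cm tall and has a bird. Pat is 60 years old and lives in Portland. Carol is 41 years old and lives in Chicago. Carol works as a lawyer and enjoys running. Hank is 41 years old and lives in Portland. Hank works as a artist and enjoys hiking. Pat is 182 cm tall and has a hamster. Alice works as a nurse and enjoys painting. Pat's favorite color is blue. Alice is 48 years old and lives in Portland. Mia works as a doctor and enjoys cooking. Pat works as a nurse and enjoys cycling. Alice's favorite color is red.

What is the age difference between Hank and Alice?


|41 - 48| = 7

7


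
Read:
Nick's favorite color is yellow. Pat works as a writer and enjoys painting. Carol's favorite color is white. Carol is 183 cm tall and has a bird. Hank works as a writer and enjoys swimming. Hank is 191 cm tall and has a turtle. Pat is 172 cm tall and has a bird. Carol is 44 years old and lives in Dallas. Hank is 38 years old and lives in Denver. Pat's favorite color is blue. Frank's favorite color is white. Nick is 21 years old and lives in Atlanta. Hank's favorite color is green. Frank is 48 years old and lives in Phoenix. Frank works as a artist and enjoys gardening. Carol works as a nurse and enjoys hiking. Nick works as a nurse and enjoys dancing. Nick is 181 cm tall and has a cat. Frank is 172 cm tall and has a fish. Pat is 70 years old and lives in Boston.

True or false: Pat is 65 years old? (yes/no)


Pat is actually 70. no

no


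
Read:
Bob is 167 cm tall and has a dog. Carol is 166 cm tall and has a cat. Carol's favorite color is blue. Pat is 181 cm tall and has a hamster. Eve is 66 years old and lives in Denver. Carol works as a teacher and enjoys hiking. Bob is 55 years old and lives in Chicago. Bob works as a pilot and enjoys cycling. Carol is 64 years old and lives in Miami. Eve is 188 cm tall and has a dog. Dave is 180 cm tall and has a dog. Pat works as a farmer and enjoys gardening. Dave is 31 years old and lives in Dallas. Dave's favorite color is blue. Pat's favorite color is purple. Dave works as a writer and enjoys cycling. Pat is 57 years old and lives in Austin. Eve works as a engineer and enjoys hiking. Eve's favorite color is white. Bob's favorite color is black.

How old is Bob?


Bob is 55 years old

55


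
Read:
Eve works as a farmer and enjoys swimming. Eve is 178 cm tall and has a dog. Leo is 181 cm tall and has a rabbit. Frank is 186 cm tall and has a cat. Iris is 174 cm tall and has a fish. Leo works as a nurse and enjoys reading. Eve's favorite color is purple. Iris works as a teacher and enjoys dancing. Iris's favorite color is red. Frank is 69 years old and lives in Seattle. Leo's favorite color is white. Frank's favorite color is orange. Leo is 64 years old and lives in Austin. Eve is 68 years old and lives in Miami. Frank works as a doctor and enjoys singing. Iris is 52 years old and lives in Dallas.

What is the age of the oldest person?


Oldest: Frank at 69

69


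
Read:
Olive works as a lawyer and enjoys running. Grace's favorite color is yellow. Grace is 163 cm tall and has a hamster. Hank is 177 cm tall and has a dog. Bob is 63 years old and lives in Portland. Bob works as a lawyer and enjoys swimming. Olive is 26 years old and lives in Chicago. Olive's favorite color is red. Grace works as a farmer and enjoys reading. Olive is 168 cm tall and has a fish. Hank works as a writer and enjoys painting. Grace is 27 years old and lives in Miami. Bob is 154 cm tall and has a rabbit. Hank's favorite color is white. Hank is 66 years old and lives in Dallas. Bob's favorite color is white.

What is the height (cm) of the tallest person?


Tallest: Hank at 177 cm

177


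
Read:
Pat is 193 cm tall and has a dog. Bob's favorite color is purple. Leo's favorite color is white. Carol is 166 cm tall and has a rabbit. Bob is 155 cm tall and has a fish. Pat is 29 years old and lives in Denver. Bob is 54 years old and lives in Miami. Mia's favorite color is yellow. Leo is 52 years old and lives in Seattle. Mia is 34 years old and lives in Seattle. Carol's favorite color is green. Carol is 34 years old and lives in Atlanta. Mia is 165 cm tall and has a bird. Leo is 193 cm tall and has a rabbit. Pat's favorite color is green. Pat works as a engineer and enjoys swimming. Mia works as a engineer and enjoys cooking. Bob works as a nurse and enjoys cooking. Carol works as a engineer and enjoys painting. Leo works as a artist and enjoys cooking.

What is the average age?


Sum=203, n=5, avg=40.6

40.6


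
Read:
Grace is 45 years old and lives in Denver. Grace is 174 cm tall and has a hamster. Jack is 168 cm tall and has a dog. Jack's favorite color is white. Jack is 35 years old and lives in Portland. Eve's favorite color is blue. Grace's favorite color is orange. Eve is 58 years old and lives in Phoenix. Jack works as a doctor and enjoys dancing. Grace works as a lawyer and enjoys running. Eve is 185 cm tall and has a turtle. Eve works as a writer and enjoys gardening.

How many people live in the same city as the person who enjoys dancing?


Person with hobby dancing is Jack, city Portland. Count = 1

1


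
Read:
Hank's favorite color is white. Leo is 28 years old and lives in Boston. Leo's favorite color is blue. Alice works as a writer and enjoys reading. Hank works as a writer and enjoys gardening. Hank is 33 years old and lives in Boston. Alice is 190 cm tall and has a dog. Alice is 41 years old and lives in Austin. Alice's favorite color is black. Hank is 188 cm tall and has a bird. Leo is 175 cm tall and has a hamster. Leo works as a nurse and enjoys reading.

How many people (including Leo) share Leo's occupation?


Leo is a nurse. Count = 1

1


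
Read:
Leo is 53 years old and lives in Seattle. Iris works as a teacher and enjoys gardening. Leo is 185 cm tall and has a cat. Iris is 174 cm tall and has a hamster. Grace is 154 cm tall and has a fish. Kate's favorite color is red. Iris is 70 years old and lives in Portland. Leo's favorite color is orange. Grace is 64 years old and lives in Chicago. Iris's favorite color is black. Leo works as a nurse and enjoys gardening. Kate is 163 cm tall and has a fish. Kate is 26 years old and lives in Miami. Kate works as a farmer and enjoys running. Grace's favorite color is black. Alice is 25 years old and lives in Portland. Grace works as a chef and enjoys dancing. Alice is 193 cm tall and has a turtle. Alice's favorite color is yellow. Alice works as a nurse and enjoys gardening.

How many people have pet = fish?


Count: 2

2
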